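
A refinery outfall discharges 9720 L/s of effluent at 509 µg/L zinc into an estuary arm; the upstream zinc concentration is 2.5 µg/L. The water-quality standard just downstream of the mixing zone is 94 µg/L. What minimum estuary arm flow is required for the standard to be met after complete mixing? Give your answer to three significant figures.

Set C_mix = 94: (Q·2.500 + 9720·509.0) / (Q + 9720) = 94
→ Q = 9720·(509.0 − 94)/(94 − 2.500) = 44090 L/s.

44100 L/s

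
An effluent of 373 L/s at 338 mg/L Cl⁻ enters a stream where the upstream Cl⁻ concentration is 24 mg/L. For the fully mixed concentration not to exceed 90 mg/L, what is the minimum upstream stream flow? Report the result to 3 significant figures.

Set C_mix = 90: (Q·24.00 + 373.0·338.0) / (Q + 373.0) = 90
→ Q = 373.0·(338.0 − 90)/(90 − 24.00) = 1402 L/s.

1400 L/s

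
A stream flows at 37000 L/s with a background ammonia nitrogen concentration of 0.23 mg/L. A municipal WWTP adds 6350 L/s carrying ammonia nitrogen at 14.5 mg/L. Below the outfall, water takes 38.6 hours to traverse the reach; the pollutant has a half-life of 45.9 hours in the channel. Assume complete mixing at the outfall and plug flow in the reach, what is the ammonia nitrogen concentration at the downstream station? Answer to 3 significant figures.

After mixing, C = (37000·0.2300 + 6350·14.50) / 43350 = 100600/43350 = 2.320 mg/L.
Half-life 45.9 h → k = ln 2 / 45.9 = 0.01510 h⁻¹ = 0.3624 d⁻¹.
First-order decay: C = 2.320·exp(−k·t) = 2.320·0.5583 = 1.295 mg/L.

1.30 mg/L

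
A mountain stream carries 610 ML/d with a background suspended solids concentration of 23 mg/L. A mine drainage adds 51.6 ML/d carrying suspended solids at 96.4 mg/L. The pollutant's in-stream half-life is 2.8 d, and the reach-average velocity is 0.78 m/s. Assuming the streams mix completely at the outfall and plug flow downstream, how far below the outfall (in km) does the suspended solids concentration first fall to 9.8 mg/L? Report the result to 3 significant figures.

293 km

After mixing, C = (610.0·23.00 + 51.60·96.40) / 661.6 = 19000/661.6 = 28.72 mg/L.
Half-life 2.8 d → k = ln 2 / 2.8 = 0.2476 d⁻¹.
Set 28.72·exp(−k·t) = 9.8 → t = ln(28.72/9.8)/k = 375300 s = 104.3 h.
Distance = v·t = 0.78·375300 = 292800 m = 292.8 km.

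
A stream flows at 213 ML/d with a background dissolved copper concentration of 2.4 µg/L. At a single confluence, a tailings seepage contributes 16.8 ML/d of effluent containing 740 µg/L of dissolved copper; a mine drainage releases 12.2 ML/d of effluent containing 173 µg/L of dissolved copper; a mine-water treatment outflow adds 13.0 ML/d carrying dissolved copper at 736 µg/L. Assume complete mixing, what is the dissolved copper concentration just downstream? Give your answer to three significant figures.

96.6 µg/L

Conservation of mass: C = (213.0·2.400 + 16.80·740.0 + 12.20·173.0 + 13.00·736.0) / 255.0 = 24620/255.0 = 96.56 µg/L.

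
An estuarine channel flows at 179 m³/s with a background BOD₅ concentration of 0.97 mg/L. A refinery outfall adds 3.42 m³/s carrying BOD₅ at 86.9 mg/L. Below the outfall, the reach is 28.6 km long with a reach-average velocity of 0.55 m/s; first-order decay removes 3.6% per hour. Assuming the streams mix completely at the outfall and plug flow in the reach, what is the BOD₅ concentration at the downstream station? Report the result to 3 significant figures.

1.52 mg/L

Conservation of mass: C = (179.0·0.9700 + 3.420·86.90) / 182.4 = 470.8/182.4 = 2.581 mg/L.
Travel time t = 28.6·1000 / 0.55 = 52000 s = 14.44 h.
3.6%/h lost → k = −ln(1 − 0.036) = 0.03666 h⁻¹.
After decay, C = 2.581 × e^(−kt) = 2.581 × 0.5888 = 1.520 mg/L.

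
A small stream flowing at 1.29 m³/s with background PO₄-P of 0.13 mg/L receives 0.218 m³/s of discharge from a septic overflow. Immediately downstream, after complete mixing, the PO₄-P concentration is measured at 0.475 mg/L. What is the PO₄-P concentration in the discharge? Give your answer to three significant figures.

2.52 mg/L

Mass balance: 1.290·0.1300 + 0.2180·Cₑ = 1.508·0.4750
→ Cₑ = (1.508·0.4750 − 1.290·0.1300) / 0.2180 = 2.517 mg/L.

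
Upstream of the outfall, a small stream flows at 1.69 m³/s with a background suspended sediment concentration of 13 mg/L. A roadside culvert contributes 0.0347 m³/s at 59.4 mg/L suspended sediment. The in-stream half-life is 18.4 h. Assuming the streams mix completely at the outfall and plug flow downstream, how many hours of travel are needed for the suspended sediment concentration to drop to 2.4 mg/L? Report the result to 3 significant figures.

After mixing, C = (1.690·13.00 + 0.03470·59.40) / 1.725 = 24.03/1.725 = 13.93 mg/L.
Half-life 18.4 h → k = ln 2 / 18.4 = 0.03767 h⁻¹ = 0.9041 d⁻¹.
13.93·exp(−k·t) = 2.4 → t = ln(13.93/2.4)/k = 168100 s = 46.69 h.

46.7 h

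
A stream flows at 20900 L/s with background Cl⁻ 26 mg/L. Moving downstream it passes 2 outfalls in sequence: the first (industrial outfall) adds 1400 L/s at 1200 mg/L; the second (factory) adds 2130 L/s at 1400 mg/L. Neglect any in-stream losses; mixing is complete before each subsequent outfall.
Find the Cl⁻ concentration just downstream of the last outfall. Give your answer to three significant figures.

Below outfall 1: Q → 22300 L/s, C = (20900·26.00 + 1400·1200)/22300 = 99.70 mg/L.
Below outfall 2: Q → 24430 L/s, C = (22300·99.70 + 2130·1400)/24430 = 213.1 mg/L.

213 mg/L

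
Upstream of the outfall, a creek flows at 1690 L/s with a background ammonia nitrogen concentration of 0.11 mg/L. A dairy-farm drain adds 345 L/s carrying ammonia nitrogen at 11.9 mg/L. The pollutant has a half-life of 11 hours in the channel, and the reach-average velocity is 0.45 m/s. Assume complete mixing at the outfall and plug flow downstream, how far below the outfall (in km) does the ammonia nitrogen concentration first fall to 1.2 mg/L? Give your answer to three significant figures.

14.5 km

Conservation of mass: C = (1690·0.1100 + 345.0·11.90) / 2035 = 4291/2035 = 2.109 mg/L.
Half-life 11 h → k = ln 2 / 11 = 0.06301 h⁻¹ = 1.512 d⁻¹.
Set 2.109·exp(−k·t) = 1.2 → t = ln(2.109/1.2)/k = 32210 s = 8.947 h.
Distance = v·t = 0.45·32210 = 14490 m = 14.49 km.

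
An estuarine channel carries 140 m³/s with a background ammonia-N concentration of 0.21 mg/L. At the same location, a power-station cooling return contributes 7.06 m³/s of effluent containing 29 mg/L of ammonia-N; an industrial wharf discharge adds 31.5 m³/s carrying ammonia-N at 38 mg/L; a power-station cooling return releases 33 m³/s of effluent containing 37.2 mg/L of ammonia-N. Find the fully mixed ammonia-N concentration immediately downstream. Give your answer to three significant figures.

Conservation of mass: C = (140.0·0.2100 + 7.060·29.00 + 31.50·38.00 + 33.00·37.20) / 211.6 = 2659/211.6 = 12.57 mg/L.

12.6 mg/L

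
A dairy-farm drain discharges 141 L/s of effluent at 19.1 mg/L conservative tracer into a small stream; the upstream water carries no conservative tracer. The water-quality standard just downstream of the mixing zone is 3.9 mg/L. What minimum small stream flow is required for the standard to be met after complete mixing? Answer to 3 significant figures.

550 L/s

Set C_mix = 3.9: (Q·0 + 141.0·19.10) / (Q + 141.0) = 3.9
→ Q = 141.0·(19.10 − 3.9)/(3.9 − 0) = 549.5 L/s.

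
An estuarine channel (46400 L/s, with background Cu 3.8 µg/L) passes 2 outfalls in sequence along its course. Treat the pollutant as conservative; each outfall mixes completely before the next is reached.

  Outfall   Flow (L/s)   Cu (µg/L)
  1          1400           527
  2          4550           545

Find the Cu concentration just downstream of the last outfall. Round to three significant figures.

Below outfall 1: Q → 47800 L/s, C = (46400·3.800 + 1400·527.0)/47800 = 19.12 µg/L.
Below outfall 2: Q → 52350 L/s, C = (47800·19.12 + 4550·545.0)/52350 = 64.83 µg/L.

64.8 µg/L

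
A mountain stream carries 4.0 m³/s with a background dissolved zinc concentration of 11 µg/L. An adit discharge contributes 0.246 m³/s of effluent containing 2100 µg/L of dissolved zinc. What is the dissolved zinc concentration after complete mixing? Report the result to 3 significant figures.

132 µg/L

Conservation of mass: C = (4.000·11.00 + 0.2460·2100) / 4.246 = 560.6/4.246 = 132.0 µg/L.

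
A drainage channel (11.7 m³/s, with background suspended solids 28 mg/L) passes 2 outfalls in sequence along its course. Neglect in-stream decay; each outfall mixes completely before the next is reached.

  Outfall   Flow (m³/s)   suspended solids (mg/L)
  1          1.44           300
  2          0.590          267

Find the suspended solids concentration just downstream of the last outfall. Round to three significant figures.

66.8 mg/L

Below outfall 1: Q → 13.14 m³/s, C = (11.70·28.00 + 1.440·300.0)/13.14 = 57.81 mg/L.
Below outfall 2: Q → 13.73 m³/s, C = (13.14·57.81 + 0.5900·267.0)/13.73 = 66.80 mg/L.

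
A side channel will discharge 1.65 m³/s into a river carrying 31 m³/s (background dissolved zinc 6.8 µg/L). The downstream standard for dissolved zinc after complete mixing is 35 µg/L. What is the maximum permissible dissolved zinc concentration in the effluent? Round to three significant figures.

565 µg/L

At the limit, (Qr·Cr + Qe·Cₑ)/(Qr + Qe) = 35:
Cₑ = (32.65·35 − 31.00·6.800) / 1.650 = 564.8 µg/L.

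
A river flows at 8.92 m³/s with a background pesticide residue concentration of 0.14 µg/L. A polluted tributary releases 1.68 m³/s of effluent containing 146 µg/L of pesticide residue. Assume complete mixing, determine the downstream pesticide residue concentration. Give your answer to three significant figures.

23.3 µg/L

Mixed concentration C = ΣQC/ΣQ = (8.920·0.1400 + 1.680·146.0) / 10.60 = 246.5/10.60 = 23.26 µg/L.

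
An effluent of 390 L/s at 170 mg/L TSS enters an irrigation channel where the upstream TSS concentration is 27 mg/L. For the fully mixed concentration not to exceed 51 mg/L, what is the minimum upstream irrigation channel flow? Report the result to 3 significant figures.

1930 L/s

Set C_mix = 51: (Q·27.00 + 390.0·170.0) / (Q + 390.0) = 51
→ Q = 390.0·(170.0 − 51)/(51 − 27.00) = 1934 L/s.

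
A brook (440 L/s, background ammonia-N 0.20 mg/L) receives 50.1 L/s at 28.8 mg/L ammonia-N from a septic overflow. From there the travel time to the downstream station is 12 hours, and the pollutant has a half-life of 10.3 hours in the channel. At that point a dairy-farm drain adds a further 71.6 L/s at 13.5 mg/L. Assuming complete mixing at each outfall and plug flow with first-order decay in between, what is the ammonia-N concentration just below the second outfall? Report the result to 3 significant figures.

2.94 mg/L

After mixing, C = (440.0·0.2000 + 50.10·28.80) / 490.1 = 1531/490.1 = 3.124 mg/L; combined flow 490.1 L/s.
Half-life 10.3 h → k = ln 2 / 10.3 = 0.06730 h⁻¹ = 1.615 d⁻¹.
Applying C = C₀e^(−kt): 3.124 × 0.4459 = 1.393 mg/L.
At the second outfall, C = (490.1·1.393 + 71.60·13.50) / (490.1 + 71.60) = 2.936 mg/L.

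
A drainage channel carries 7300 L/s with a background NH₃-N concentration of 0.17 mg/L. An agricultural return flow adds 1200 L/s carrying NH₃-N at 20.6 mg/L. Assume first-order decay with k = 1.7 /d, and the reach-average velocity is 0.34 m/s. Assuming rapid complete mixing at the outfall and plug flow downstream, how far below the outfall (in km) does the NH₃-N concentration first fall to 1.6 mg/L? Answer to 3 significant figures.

Mass balance: C = (7300·0.1700 + 1200·20.60) / 8500 = 25960/8500 = 3.054 mg/L.
Set 3.054·exp(−k·t) = 1.6 → t = ln(3.054/1.6)/k = 32860 s = 9.127 h.
Distance = v·t = 0.34·32860 = 11170 m = 11.17 km.

11.2 km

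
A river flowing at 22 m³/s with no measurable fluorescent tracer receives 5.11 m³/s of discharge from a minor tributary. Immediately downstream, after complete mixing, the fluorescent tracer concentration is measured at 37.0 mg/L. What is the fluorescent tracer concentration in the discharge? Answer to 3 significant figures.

Mass balance: 22.00·0 + 5.110·Cₑ = 27.11·37.00
→ Cₑ = (27.11·37.00 − 22.00·0) / 5.110 = 196.3 mg/L.

196 mg/L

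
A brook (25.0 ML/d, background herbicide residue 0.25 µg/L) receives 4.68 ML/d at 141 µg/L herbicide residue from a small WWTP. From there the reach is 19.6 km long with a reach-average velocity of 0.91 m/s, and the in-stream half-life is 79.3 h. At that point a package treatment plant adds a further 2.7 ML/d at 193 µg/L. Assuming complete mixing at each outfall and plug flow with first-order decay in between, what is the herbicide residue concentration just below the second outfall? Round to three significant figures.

35.6 µg/L

After mixing, C = (25.00·0.2500 + 4.680·141.0) / 29.68 = 666.1/29.68 = 22.44 µg/L; combined flow 29.68 ML/d.
Travel time t = 19.6·1000 / 0.91 = 21540 s = 5.983 h.
Half-life 79.3 h → k = ln 2 / 79.3 = 0.008741 h⁻¹ = 0.2098 d⁻¹.
Applying C = C₀e^(−kt): 22.44 × 0.9490 = 21.30 µg/L.
Second outfall: C = (29.68·21.30 + 2.700·193.0)/32.38 = 35.62 µg/L.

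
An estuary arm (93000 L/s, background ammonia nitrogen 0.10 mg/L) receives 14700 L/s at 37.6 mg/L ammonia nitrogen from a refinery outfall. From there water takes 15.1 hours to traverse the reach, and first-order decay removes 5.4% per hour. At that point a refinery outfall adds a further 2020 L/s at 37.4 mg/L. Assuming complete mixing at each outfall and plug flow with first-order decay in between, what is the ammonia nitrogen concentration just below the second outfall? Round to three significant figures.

Mixed concentration C = ΣQC/ΣQ = (93000·0.1000 + 14700·37.60) / 107700 = 562000/107700 = 5.218 mg/L; combined flow 107700 L/s.
5.4%/h lost → k = −ln(1 − 0.054) = 0.05551 h⁻¹.
Applying C = C₀e^(−kt): 5.218 × 0.4325 = 2.257 mg/L.
Second outfall: C = (107700·2.257 + 2020·37.40)/109700 = 2.904 mg/L.

2.90 mg/L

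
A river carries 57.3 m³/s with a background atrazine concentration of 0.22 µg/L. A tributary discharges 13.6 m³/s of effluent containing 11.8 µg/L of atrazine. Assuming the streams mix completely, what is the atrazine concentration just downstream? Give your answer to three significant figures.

2.44 µg/L

Conservation of mass: C = (57.30·0.2200 + 13.60·11.80) / 70.90 = 173.1/70.90 = 2.441 µg/L.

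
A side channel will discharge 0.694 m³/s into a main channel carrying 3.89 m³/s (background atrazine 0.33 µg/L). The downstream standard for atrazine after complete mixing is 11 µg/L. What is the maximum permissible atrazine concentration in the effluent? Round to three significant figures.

70.8 µg/L

At the limit, (Qr·Cr + Qe·Cₑ)/(Qr + Qe) = 11:
Cₑ = (4.584·11 − 3.890·0.3300) / 0.6940 = 70.81 µg/L.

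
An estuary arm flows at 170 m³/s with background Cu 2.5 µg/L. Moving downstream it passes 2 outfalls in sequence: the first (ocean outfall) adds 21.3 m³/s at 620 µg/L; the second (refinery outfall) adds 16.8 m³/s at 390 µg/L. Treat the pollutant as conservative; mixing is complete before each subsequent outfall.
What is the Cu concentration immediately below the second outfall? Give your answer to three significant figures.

Outfall 1: combined Q = 191.3 m³/s; C = (170.0·2.500 + 21.30·620.0)/191.3 = 71.25 µg/L.
Outfall 2: combined Q = 208.1 m³/s; C = (191.3·71.25 + 16.80·390.0)/208.1 = 96.99 µg/L.

97.0 µg/L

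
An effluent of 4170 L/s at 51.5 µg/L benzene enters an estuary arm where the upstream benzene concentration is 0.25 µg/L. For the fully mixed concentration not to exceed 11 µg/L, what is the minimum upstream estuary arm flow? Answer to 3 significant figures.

15700 L/s

Set C_mix = 11: (Q·0.2500 + 4170·51.50) / (Q + 4170) = 11
→ Q = 4170·(51.50 − 11)/(11 − 0.2500) = 15710 L/s.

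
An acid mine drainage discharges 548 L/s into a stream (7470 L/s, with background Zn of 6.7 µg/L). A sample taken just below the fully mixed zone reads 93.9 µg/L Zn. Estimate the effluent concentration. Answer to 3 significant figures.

1280 µg/L

Mass balance: 7470·6.700 + 548.0·Cₑ = 8018·93.90
→ Cₑ = (8018·93.90 − 7470·6.700) / 548.0 = 1283 µg/L.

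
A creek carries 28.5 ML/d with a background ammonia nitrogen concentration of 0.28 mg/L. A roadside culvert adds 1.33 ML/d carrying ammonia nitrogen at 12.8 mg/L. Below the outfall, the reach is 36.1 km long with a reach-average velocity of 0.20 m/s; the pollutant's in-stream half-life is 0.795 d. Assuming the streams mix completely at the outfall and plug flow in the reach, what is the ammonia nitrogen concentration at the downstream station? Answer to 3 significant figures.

0.136 mg/L

Mixed concentration C = ΣQC/ΣQ = (28.50·0.2800 + 1.330·12.80) / 29.83 = 25.00/29.83 = 0.8382 mg/L.
Travel time t = 36.1·1000 / 0.20 = 180500 s = 50.14 h.
Half-life 0.795 d → k = ln 2 / 0.795 = 0.8719 d⁻¹.
After decay, C = 0.8382 × e^(−kt) = 0.8382 × 0.1618 = 0.1356 mg/L.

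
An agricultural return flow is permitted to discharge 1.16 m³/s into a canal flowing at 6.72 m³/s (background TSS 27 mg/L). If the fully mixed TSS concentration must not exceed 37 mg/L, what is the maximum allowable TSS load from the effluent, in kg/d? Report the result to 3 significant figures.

Mass balance at the limit: 6.720·27.00 + 1.160·Cₑ = 7.880·37 → Cₑ = 94.93 mg/L.
Load = 1.160 m³/s × 94.93 g/m³ × 86 400 s/d = 9514 kg/d.

9510 kg/d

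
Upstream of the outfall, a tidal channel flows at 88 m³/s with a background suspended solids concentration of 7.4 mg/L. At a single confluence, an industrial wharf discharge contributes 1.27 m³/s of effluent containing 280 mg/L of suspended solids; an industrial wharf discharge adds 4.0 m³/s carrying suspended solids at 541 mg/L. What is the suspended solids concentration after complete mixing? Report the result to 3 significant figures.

Conservation of mass: C = (88.00·7.400 + 1.270·280.0 + 4.000·541.0) / 93.27 = 3171/93.27 = 34.00 mg/L.

34.0 mg/L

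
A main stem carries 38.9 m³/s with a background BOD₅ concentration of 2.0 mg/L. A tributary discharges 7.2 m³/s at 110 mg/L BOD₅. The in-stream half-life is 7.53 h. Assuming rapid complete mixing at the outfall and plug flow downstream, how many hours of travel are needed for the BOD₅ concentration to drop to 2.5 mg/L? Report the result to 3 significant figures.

22.0 h

Conservation of mass: C = (38.90·2.000 + 7.200·110.0) / 46.10 = 869.8/46.10 = 18.87 mg/L.
Half-life 7.53 h → k = ln 2 / 7.53 = 0.09205 h⁻¹ = 2.209 d⁻¹.
18.87·exp(−k·t) = 2.5 → t = ln(18.87/2.5)/k = 79040 s = 21.96 h.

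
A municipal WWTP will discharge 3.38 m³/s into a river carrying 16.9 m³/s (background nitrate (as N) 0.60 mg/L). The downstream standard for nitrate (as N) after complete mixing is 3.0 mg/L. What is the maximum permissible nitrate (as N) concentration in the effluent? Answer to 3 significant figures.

15.0 mg/L

At the limit, (Qr·Cr + Qe·Cₑ)/(Qr + Qe) = 3.0:
Cₑ = (20.28·3.0 − 16.90·0.6000) / 3.380 = 15.00 mg/L.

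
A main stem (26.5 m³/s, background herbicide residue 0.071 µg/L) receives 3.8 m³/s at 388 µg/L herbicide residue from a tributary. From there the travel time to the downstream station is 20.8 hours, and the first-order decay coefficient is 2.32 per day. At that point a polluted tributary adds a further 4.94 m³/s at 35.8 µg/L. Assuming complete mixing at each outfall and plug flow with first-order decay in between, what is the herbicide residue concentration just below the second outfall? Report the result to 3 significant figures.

Mass balance: C = (26.50·0.07100 + 3.800·388.0) / 30.30 = 1476/30.30 = 48.72 µg/L; combined flow 30.30 m³/s.
Applying C = C₀e^(−kt): 48.72 × 0.1339 = 6.524 µg/L.
At the second outfall, C = (30.30·6.524 + 4.940·35.80) / (30.30 + 4.940) = 10.63 µg/L.

10.6 µg/L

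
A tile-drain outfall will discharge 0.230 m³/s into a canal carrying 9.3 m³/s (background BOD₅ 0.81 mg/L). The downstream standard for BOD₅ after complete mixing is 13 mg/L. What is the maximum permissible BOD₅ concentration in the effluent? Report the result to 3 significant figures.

At the limit, (Qr·Cr + Qe·Cₑ)/(Qr + Qe) = 13:
Cₑ = (9.530·13 − 9.300·0.8100) / 0.2300 = 505.9 mg/L.

506 mg/L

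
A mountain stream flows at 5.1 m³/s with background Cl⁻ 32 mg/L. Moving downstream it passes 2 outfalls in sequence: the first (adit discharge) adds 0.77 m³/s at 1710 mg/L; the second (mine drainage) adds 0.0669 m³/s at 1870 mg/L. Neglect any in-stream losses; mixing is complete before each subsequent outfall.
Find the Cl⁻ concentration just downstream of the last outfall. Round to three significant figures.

After outfall 1: Q = 5.100 + 0.7700 = 5.870 m³/s; C = (5.100·32.00 + 0.7700·1710)/5.870 = 252.1 mg/L.
After outfall 2: Q = 5.870 + 0.06690 = 5.937 m³/s; C = (5.870·252.1 + 0.06690·1870)/5.937 = 270.3 mg/L.

270 mg/L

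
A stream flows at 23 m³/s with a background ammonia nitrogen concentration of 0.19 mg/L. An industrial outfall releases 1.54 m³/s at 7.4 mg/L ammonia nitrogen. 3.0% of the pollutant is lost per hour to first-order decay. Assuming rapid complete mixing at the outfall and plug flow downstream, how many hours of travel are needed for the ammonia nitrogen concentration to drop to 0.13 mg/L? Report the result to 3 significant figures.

52.5 h

After mixing, C = (23.00·0.1900 + 1.540·7.400) / 24.54 = 15.77/24.54 = 0.6425 mg/L.
3.0%/h lost → k = −ln(1 − 0.03) = 0.03046 h⁻¹.
0.6425·exp(−k·t) = 0.13 → t = ln(0.6425/0.13)/k = 188800 s = 52.46 h.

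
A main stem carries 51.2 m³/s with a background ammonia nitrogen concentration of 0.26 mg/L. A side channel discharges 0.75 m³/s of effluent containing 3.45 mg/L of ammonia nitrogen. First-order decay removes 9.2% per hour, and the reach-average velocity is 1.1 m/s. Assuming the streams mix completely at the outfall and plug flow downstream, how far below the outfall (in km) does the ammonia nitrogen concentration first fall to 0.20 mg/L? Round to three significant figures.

17.5 km

After mixing, C = (51.20·0.2600 + 0.7500·3.450) / 51.95 = 15.90/51.95 = 0.3061 mg/L.
9.2%/h lost → k = −ln(1 − 0.092) = 0.09651 h⁻¹.
Set 0.3061·exp(−k·t) = 0.20 → t = ln(0.3061/0.20)/k = 15870 s = 4.408 h.
Distance = v·t = 1.1·15870 = 17460 m = 17.46 km.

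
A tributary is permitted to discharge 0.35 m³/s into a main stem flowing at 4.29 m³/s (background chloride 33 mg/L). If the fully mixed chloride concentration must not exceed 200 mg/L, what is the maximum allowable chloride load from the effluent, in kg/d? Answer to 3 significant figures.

67900 kg/d

Mass balance at the limit: 4.290·33.00 + 0.3500·Cₑ = 4.640·200 → Cₑ = 2247 mg/L.
Load = 0.3500 m³/s × 2247 g/m³ × 86 400 s/d = 67950 kg/d.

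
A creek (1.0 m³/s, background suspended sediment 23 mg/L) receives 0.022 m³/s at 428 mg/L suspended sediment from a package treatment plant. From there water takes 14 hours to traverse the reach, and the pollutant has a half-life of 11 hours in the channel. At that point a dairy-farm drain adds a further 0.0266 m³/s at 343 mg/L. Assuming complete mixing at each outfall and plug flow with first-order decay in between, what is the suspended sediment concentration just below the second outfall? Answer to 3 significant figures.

Flow-weighted average: C = (1.000·23.00 + 0.02200·428.0) / 1.022 = 32.42/1.022 = 31.72 mg/L; combined flow 1.022 m³/s.
Half-life 11 h → k = ln 2 / 11 = 0.06301 h⁻¹ = 1.512 d⁻¹.
Decay over the reach: 31.72·exp(−kt) = 31.72·0.4139 = 13.13 mg/L.
Second outfall: C = (1.022·13.13 + 0.02660·343.0)/1.049 = 21.50 mg/L.

21.5 mg/L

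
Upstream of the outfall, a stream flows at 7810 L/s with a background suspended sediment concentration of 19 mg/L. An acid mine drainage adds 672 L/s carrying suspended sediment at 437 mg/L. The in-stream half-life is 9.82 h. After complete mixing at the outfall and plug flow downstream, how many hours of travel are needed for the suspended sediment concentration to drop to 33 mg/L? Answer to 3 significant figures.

6.47 h

Flow-weighted average: C = (7810·19.00 + 672.0·437.0) / 8482 = 442100/8482 = 52.12 mg/L.
Half-life 9.82 h → k = ln 2 / 9.82 = 0.07059 h⁻¹ = 1.694 d⁻¹.
52.12·exp(−k·t) = 33 → t = ln(52.12/33)/k = 23310 s = 6.474 h.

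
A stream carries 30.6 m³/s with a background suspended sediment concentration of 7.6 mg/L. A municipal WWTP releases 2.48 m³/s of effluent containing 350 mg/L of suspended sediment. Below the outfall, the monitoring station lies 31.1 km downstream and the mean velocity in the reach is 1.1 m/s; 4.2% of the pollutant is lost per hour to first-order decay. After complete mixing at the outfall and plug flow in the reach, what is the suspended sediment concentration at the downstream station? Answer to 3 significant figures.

After mixing, C = (30.60·7.600 + 2.480·350.0) / 33.08 = 1101/33.08 = 33.27 mg/L.
Travel time t = 31.1·1000 / 1.1 = 28270 s = 7.854 h.
4.2%/h lost → k = −ln(1 − 0.042) = 0.04291 h⁻¹.
After decay, C = 33.27 × e^(−kt) = 33.27 × 0.7139 = 23.75 mg/L.

23.8 mg/L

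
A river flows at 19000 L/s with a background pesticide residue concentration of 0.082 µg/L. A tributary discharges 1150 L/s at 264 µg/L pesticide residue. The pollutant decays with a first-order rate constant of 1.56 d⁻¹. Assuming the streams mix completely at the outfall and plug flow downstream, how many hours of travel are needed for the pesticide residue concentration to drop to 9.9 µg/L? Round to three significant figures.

After mixing, C = (19000·0.08200 + 1150·264.0) / 20150 = 305200/20150 = 15.14 µg/L.
15.14·exp(−k·t) = 9.9 → t = ln(15.14/9.9)/k = 23540 s = 6.540 h.

6.54 h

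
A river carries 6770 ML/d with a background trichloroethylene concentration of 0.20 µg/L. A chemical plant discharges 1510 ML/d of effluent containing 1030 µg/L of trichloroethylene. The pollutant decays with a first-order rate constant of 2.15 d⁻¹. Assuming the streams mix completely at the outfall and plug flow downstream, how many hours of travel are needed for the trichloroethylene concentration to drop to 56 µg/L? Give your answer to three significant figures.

Flow-weighted average: C = (6770·0.2000 + 1510·1030) / 8280 = 1557000/8280 = 188.0 µg/L.
188.0·exp(−k·t) = 56 → t = ln(188.0/56)/k = 48670 s = 13.52 h.

13.5 h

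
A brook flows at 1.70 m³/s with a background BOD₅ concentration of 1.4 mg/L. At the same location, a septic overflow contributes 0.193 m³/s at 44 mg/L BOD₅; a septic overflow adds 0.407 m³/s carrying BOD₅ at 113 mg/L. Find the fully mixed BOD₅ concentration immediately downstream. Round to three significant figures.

24.7 mg/L

Conservation of mass: C = (1.700·1.400 + 0.1930·44.00 + 0.4070·113.0) / 2.300 = 56.86/2.300 = 24.72 mg/L.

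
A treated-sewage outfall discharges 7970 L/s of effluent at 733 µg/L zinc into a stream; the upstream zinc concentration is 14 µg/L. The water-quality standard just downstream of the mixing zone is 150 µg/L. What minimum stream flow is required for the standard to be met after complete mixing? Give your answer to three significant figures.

Set C_mix = 150: (Q·14.00 + 7970·733.0) / (Q + 7970) = 150
→ Q = 7970·(733.0 − 150)/(150 − 14.00) = 34170 L/s.

34200 L/s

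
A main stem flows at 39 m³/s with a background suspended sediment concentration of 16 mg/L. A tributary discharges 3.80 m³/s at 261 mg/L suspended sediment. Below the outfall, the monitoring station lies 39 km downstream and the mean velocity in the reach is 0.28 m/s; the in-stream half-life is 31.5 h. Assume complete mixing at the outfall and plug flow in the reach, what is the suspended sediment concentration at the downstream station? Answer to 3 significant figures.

After mixing, C = (39.00·16.00 + 3.800·261.0) / 42.80 = 1616/42.80 = 37.75 mg/L.
Travel time t = 39·1000 / 0.28 = 139300 s = 38.69 h.
Half-life 31.5 h → k = ln 2 / 31.5 = 0.02200 h⁻¹ = 0.5281 d⁻¹.
First-order decay: C = 37.75·exp(−k·t) = 37.75·0.4268 = 16.11 mg/L.

16.1 mg/L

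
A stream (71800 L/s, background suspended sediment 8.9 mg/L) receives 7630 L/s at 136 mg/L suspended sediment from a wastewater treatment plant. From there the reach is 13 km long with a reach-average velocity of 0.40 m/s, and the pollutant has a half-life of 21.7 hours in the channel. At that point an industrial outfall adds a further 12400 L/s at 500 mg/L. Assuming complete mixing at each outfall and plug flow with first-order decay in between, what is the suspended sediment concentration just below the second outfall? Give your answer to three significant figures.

81.2 mg/L

Conservation of mass: C = (71800·8.900 + 7630·136.0) / 79430 = 1677000/79430 = 21.11 mg/L; combined flow 79430 L/s.
Travel time t = 13·1000 / 0.40 = 32500 s = 9.028 h.
Half-life 21.7 h → k = ln 2 / 21.7 = 0.03194 h⁻¹ = 0.7666 d⁻¹.
After decay, C = 21.11 × e^(−kt) = 21.11 × 0.7495 = 15.82 mg/L.
At the second outfall, C = (79430·15.82 + 12400·500.0) / (79430 + 12400) = 81.20 mg/L.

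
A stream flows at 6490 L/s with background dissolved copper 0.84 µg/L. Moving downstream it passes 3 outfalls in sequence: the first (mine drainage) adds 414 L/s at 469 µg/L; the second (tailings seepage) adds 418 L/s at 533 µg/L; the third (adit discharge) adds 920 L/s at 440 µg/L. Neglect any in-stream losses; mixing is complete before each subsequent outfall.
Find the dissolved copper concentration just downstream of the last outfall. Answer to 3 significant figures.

100 µg/L

Below outfall 1: Q → 6904 L/s, C = (6490·0.8400 + 414.0·469.0)/6904 = 28.91 µg/L.
Below outfall 2: Q → 7322 L/s, C = (6904·28.91 + 418.0·533.0)/7322 = 57.69 µg/L.
Below outfall 3: Q → 8242 L/s, C = (7322·57.69 + 920.0·440.0)/8242 = 100.4 µg/L.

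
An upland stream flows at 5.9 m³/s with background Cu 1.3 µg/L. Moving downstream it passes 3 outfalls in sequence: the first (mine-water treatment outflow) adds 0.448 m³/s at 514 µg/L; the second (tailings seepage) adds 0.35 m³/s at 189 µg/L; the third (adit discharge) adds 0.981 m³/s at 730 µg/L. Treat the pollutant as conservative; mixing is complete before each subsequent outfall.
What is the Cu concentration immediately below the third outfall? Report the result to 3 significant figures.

133 µg/L

Outfall 1: combined Q = 6.348 m³/s; C = (5.900·1.300 + 0.4480·514.0)/6.348 = 37.48 µg/L.
Outfall 2: combined Q = 6.698 m³/s; C = (6.348·37.48 + 0.3500·189.0)/6.698 = 45.40 µg/L.
Outfall 3: combined Q = 7.679 m³/s; C = (6.698·45.40 + 0.9810·730.0)/7.679 = 132.9 µg/L.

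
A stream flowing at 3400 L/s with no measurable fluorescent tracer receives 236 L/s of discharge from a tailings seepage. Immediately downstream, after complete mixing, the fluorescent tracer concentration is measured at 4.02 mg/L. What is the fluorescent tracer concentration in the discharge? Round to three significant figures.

61.9 mg/L

Mass balance: 3400·0 + 236.0·Cₑ = 3636·4.020
→ Cₑ = (3636·4.020 − 3400·0) / 236.0 = 61.94 mg/L.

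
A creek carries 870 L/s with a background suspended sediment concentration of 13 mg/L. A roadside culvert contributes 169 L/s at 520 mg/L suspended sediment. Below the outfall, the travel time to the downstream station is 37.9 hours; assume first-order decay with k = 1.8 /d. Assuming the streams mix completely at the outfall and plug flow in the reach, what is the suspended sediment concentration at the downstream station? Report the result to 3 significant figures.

Flow-weighted average: C = (870.0·13.00 + 169.0·520.0) / 1039 = 99190/1039 = 95.47 mg/L.
First-order decay: C = 95.47·exp(−k·t) = 95.47·0.05828 = 5.564 mg/L.

5.56 mg/L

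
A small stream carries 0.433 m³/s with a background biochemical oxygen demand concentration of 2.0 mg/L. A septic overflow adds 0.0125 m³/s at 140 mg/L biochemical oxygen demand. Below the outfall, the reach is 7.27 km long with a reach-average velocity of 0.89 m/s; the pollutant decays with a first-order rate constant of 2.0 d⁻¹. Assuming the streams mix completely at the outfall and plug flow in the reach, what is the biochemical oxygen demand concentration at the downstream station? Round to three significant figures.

Flow-weighted average: C = (0.4330·2.000 + 0.01250·140.0) / 0.4455 = 2.616/0.4455 = 5.872 mg/L.
Travel time t = 7.27·1000 / 0.89 = 8169 s = 2.269 h.
Decay over the reach: 5.872·exp(−kt) = 5.872·0.8277 = 4.860 mg/L.

4.86 mg/L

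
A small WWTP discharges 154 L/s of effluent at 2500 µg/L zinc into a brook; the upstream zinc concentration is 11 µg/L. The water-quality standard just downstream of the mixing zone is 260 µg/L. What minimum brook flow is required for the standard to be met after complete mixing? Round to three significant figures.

1390 L/s

Set C_mix = 260: (Q·11.00 + 154.0·2500) / (Q + 154.0) = 260
→ Q = 154.0·(2500 − 260)/(260 − 11.00) = 1385 L/s.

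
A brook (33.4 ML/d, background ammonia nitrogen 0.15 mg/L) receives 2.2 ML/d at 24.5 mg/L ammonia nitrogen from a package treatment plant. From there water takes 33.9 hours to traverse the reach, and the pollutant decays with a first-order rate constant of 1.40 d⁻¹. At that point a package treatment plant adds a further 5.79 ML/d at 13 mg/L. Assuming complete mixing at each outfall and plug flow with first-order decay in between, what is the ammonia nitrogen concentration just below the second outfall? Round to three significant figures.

2.02 mg/L

After mixing, C = (33.40·0.1500 + 2.200·24.50) / 35.60 = 58.91/35.60 = 1.655 mg/L; combined flow 35.60 ML/d.
Applying C = C₀e^(−kt): 1.655 × 0.1384 = 0.2290 mg/L.
Second outfall: C = (35.60·0.2290 + 5.790·13.00)/41.39 = 2.016 mg/L.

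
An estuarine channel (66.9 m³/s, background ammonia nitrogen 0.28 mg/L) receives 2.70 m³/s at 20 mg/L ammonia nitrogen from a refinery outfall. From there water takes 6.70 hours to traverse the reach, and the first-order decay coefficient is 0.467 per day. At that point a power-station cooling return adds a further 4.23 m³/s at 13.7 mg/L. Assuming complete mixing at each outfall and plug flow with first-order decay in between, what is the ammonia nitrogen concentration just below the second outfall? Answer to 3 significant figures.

Conservation of mass: C = (66.90·0.2800 + 2.700·20.00) / 69.60 = 72.73/69.60 = 1.045 mg/L; combined flow 69.60 m³/s.
First-order decay: C = 1.045·exp(−k·t) = 1.045·0.8778 = 0.9173 mg/L.
At the second outfall, C = (69.60·0.9173 + 4.230·13.70) / (69.60 + 4.230) = 1.650 mg/L.

1.65 mg/L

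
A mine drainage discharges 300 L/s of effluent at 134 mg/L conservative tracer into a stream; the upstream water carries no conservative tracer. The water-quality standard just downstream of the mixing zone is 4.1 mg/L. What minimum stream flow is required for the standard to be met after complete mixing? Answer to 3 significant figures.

9500 L/s

Set C_mix = 4.1: (Q·0 + 300.0·134.0) / (Q + 300.0) = 4.1
→ Q = 300.0·(134.0 − 4.1)/(4.1 − 0) = 9505 L/s.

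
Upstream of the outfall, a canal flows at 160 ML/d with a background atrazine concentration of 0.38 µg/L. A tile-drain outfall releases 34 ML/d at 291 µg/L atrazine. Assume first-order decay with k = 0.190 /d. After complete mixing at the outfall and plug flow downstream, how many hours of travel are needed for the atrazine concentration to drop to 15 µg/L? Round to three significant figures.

155 h

Mixed concentration C = ΣQC/ΣQ = (160.0·0.3800 + 34.00·291.0) / 194.0 = 9955/194.0 = 51.31 µg/L.
51.31·exp(−k·t) = 15 → t = ln(51.31/15)/k = 559300 s = 155.4 h.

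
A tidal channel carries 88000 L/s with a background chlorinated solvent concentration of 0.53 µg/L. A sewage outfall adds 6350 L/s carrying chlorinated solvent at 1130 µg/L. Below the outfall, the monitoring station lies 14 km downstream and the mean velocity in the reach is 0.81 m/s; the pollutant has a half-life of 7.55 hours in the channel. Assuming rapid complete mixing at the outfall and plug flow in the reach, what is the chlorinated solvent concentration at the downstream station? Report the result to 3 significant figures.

Mixed concentration C = ΣQC/ΣQ = (88000·0.5300 + 6350·1130) / 94350 = 7222000/94350 = 76.55 µg/L.
Travel time t = 14·1000 / 0.81 = 17280 s = 4.801 h.
Half-life 7.55 h → k = ln 2 / 7.55 = 0.09181 h⁻¹ = 2.203 d⁻¹.
First-order decay: C = 76.55·exp(−k·t) = 76.55·0.6435 = 49.26 µg/L.

49.3 µg/L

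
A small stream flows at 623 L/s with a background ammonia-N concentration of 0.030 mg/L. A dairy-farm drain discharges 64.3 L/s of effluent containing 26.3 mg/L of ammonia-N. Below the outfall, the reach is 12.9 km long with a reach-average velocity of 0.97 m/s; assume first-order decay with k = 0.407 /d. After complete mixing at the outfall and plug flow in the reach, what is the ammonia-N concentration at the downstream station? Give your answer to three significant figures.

2.34 mg/L

After mixing, C = (623.0·0.03000 + 64.30·26.30) / 687.3 = 1710/687.3 = 2.488 mg/L.
Travel time t = 12.9·1000 / 0.97 = 13300 s = 3.694 h.
After decay, C = 2.488 × e^(−kt) = 2.488 × 0.9393 = 2.337 mg/L.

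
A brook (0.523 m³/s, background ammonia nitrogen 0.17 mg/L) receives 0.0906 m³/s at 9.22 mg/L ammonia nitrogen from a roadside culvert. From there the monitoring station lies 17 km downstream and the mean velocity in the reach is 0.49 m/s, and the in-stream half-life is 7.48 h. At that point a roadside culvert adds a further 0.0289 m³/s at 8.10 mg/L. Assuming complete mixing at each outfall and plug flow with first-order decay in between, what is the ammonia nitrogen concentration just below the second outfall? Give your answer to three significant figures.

Mixed concentration C = ΣQC/ΣQ = (0.5230·0.1700 + 0.09060·9.220) / 0.6136 = 0.9242/0.6136 = 1.506 mg/L; combined flow 0.6136 m³/s.
Travel time t = 17·1000 / 0.49 = 34690 s = 9.637 h.
Half-life 7.48 h → k = ln 2 / 7.48 = 0.09267 h⁻¹ = 2.224 d⁻¹.
Applying C = C₀e^(−kt): 1.506 × 0.4094 = 0.6167 mg/L.
At the second outfall, C = (0.6136·0.6167 + 0.02890·8.100) / (0.6136 + 0.02890) = 0.9533 mg/L.

0.953 mg/L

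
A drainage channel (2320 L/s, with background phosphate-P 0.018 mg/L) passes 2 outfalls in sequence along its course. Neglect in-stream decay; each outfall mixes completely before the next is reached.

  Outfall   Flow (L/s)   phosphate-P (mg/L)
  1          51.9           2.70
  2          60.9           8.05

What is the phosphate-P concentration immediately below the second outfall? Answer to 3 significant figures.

0.276 mg/L

Below outfall 1: Q → 2372 L/s, C = (2320·0.01800 + 51.90·2.700)/2372 = 0.07669 mg/L.
Below outfall 2: Q → 2433 L/s, C = (2372·0.07669 + 60.90·8.050)/2433 = 0.2763 mg/L.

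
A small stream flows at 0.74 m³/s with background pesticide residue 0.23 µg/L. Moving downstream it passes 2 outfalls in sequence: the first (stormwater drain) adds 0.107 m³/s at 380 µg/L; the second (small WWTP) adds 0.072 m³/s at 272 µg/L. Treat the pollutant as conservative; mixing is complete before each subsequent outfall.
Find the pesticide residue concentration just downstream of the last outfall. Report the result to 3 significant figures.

Outfall 1: combined Q = 0.8470 m³/s; C = (0.7400·0.2300 + 0.1070·380.0)/0.8470 = 48.21 µg/L.
Outfall 2: combined Q = 0.9190 m³/s; C = (0.8470·48.21 + 0.07200·272.0)/0.9190 = 65.74 µg/L.

65.7 µg/L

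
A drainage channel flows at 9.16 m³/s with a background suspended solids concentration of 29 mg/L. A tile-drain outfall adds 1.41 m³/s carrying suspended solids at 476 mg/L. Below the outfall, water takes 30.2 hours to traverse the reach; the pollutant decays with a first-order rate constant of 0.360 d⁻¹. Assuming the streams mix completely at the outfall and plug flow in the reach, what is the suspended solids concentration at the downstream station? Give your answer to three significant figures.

56.3 mg/L

Flow-weighted average: C = (9.160·29.00 + 1.410·476.0) / 10.57 = 936.8/10.57 = 88.63 mg/L.
After decay, C = 88.63 × e^(−kt) = 88.63 × 0.6357 = 56.34 mg/L.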